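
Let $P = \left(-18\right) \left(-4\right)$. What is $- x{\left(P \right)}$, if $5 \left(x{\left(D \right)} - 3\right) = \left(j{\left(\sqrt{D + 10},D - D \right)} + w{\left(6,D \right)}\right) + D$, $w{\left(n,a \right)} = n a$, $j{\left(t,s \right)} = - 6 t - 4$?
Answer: $-103 + \frac{6 \sqrt{82}}{5} \approx -92.134$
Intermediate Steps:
$P = 72$
$j{\left(t,s \right)} = -4 - 6 t$
$w{\left(n,a \right)} = a n$
$x{\left(D \right)} = \frac{11}{5} - \frac{6 \sqrt{10 + D}}{5} + \frac{7 D}{5}$ ($x{\left(D \right)} = 3 + \frac{\left(\left(-4 - 6 \sqrt{D + 10}\right) + D 6\right) + D}{5} = 3 + \frac{\left(\left(-4 - 6 \sqrt{10 + D}\right) + 6 D\right) + D}{5} = 3 + \frac{\left(-4 - 6 \sqrt{10 + D} + 6 D\right) + D}{5} = 3 + \frac{-4 - 6 \sqrt{10 + D} + 7 D}{5} = 3 - \left(\frac{4}{5} - \frac{7 D}{5} + \frac{6 \sqrt{10 + D}}{5}\right) = \frac{11}{5} - \frac{6 \sqrt{10 + D}}{5} + \frac{7 D}{5}$)
$- x{\left(P \right)} = - (\frac{11}{5} - \frac{6 \sqrt{10 + 72}}{5} + \frac{7}{5} \cdot 72) = - (\frac{11}{5} - \frac{6 \sqrt{82}}{5} + \frac{504}{5}) = - (103 - \frac{6 \sqrt{82}}{5}) = -103 + \frac{6 \sqrt{82}}{5}$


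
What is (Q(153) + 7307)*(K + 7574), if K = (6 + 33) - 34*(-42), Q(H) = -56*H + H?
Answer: -10017428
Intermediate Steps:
Q(H) = -55*H
K = 1467 (K = 39 + 1428 = 1467)
(Q(153) + 7307)*(K + 7574) = (-55*153 + 7307)*(1467 + 7574) = (-8415 + 7307)*9041 = -1108*9041 = -10017428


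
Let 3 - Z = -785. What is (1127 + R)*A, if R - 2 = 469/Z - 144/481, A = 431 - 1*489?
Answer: -12413007141/189514 ≈ -65499.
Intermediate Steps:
Z = 788 (Z = 3 - 1*(-785) = 3 + 785 = 788)
A = -58 (A = 431 - 489 = -58)
R = 870173/379028 (R = 2 + (469/788 - 144/481) = 2 + 112117/379028 = 870173/379028 ≈ 2.2958)
(1127 + R)*A = (1127 + 870173/379028)*(-58) = (428034729/379028)*(-58) = -12413007141/189514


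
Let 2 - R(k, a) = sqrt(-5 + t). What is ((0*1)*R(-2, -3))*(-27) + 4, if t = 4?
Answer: 4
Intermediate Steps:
R(k, a) = 2 - I (R(k, a) = 2 - sqrt(-5 + 4) = 2 - sqrt(-1) = 2 - I)
((0*1)*R(-2, -3))*(-27) + 4 = ((0*1)*(2 - I))*(-27) + 4 = (0*(2 - I))*(-27) + 4 = 0*(-27) + 4 = 0 + 4 = 4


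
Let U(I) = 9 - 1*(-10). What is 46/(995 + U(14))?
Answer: 23/507 ≈ 0.045365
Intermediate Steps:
U(I) = 19 (U(I) = 9 + 10 = 19)
46/(995 + U(14)) = 46/(995 + 19) = 46/1014 = (1/1014)*46 = 23/507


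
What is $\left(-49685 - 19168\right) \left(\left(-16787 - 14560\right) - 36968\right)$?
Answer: $4703692695$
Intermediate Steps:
$\left(-49685 - 19168\right) \left(\left(-16787 - 14560\right) - 36968\right) = - 68853 \left(-31347 - 36968\right) = \left(-68853\right) \left(-68315\right) = 4703692695$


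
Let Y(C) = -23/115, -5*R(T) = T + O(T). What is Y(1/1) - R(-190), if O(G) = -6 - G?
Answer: -7/5 ≈ -1.4000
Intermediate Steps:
R(T) = 6/5 (R(T) = -(T + (-6 - T))/5 = -⅕*(-6) = 6/5)
Y(C) = -⅕ (Y(C) = -23*1/115 = -⅕)
Y(1/1) - R(-190) = -⅕ - 1*6/5 = -⅕ - 6/5 = -7/5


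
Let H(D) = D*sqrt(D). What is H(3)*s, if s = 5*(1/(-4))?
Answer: -15*sqrt(3)/4 ≈ -6.4952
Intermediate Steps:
s = -5/4 (s = 5*(1*(-1/4)) = 5*(-1/4) = -5/4 ≈ -1.2500)
H(D) = D**(3/2)
H(3)*s = 3**(3/2)*(-5/4) = (3*sqrt(3))*(-5/4) = -15*sqrt(3)/4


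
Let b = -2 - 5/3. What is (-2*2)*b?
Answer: 44/3 ≈ 14.667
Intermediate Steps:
b = -11/3 (b = -2 - 5*⅓ = -2 - 5/3 = -11/3 ≈ -3.6667)
(-2*2)*b = -2*2*(-11/3) = -4*(-11/3) = 44/3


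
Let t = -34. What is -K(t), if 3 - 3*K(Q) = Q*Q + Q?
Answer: 373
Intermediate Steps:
K(Q) = 1 - Q/3 - Q²/3 (K(Q) = 1 - (Q*Q + Q)/3 = 1 - (Q² + Q)/3 = 1 - (Q + Q²)/3 = 1 + (-Q/3 - Q²/3) = 1 - Q/3 - Q²/3)
-K(t) = -(1 - ⅓*(-34) - ⅓*(-34)²) = -(1 + 34/3 - ⅓*1156) = -(1 + 34/3 - 1156/3) = -1*(-373) = 373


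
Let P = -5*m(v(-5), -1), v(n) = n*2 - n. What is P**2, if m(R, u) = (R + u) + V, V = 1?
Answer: 625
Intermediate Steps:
v(n) = n (v(n) = 2*n - n = n)
m(R, u) = 1 + R + u (m(R, u) = (R + u) + 1 = 1 + R + u)
P = 25 (P = -5*(1 - 5 - 1) = -5*(-5) = 25)
P**2 = 25**2 = 625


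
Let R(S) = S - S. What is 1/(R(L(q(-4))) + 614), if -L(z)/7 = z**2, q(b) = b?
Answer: 1/614 ≈ 0.0016287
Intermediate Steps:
L(z) = -7*z**2
R(S) = 0
1/(R(L(q(-4))) + 614) = 1/(0 + 614) = 1/614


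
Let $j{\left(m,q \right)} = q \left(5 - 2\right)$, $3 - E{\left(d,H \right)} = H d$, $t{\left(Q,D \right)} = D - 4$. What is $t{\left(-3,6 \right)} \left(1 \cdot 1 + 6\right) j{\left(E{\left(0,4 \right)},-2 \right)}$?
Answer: $-84$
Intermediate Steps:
$t{\left(Q,D \right)} = -4 + D$
$E{\left(d,H \right)} = 3 - H d$
$j{\left(m,q \right)} = 3 q$ ($j{\left(m,q \right)} = q 3 = 3 q$)
$t{\left(-3,6 \right)} \left(1 \cdot 1 + 6\right) j{\left(E{\left(0,4 \right)},-2 \right)} = \left(-4 + 6\right) \left(1 \cdot 1 + 6\right) 3 \left(-2\right) = 2 \left(1 + 6\right) \left(-6\right) = 2 \cdot 7 \left(-6\right) = 14 \left(-6\right) = -84$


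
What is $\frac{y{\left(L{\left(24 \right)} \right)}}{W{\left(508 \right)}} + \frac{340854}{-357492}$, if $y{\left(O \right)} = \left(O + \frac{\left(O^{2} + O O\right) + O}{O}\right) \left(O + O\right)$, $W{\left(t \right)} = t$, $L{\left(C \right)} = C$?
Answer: $\frac{44979089}{7566914} \approx 5.9442$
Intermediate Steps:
$y{\left(O \right)} = 2 O \left(O + \frac{O + 2 O^{2}}{O}\right)$ ($y{\left(O \right)} = \left(O + \frac{\left(O^{2} + O^{2}\right) + O}{O}\right) 2 O = \left(O + \frac{2 O^{2} + O}{O}\right) 2 O = \left(O + \frac{O + 2 O^{2}}{O}\right) 2 O = 2 O \left(O + \frac{O + 2 O^{2}}{O}\right)$)
$\frac{y{\left(L{\left(24 \right)} \right)}}{W{\left(508 \right)}} + \frac{340854}{-357492} = \frac{2 \cdot 24 \left(1 + 3 \cdot 24\right)}{508} + \frac{340854}{-357492} = 2 \cdot 24 \left(1 + 72\right) \frac{1}{508} + 340854 \left(- \frac{1}{357492}\right) = 2 \cdot 24 \cdot 73 \cdot \frac{1}{508} - \frac{56809}{59582} = 3504 \cdot \frac{1}{508} - \frac{56809}{59582} = \frac{876}{127} - \frac{56809}{59582} = \frac{44979089}{7566914}$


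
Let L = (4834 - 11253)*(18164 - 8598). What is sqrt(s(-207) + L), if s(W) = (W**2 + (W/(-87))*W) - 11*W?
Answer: I*sqrt(51603356755)/29 ≈ 7833.2*I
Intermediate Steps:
s(W) = -11*W + 86*W**2/87 (s(W) = (W**2 + (W*(-1/87))*W) - 11*W = (W**2 + (-W/87)*W) - 11*W = (W**2 - W**2/87) - 11*W = 86*W**2/87 - 11*W = -11*W + 86*W**2/87)
L = -61404154 (L = -6419*9566 = -61404154)
sqrt(s(-207) + L) = sqrt((1/87)*(-207)*(-957 + 86*(-207)) - 61404154) = sqrt((1/87)*(-207)*(-957 - 17802) - 61404154) = sqrt((1/87)*(-207)*(-18759) - 61404154) = sqrt(1294371/29 - 61404154) = sqrt(-1779426095/29) = I*sqrt(51603356755)/29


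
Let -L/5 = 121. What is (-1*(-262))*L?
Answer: -158510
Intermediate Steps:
L = -605 (L = -5*121 = -605)
(-1*(-262))*L = -1*(-262)*(-605) = 262*(-605) = -158510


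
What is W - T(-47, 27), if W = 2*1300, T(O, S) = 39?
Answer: 2561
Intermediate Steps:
W = 2600
W - T(-47, 27) = 2600 - 1*39 = 2600 - 39 = 2561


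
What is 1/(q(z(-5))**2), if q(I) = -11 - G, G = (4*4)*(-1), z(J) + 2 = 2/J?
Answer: 1/25 ≈ 0.040000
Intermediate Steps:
z(J) = -2 + 2/J
G = -16 (G = 16*(-1) = -16)
q(I) = 5 (q(I) = -11 - 1*(-16) = -11 + 16 = 5)
1/(q(z(-5))**2) = 1/(5**2) = 1/25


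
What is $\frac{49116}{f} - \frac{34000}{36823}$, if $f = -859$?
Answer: $- \frac{1837804468}{31630957} \approx -58.101$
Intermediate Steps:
$\frac{49116}{f} - \frac{34000}{36823} = \frac{49116}{-859} - \frac{34000}{36823} = 49116 \left(- \frac{1}{859}\right) - \frac{34000}{36823} = - \frac{49116}{859} - \frac{34000}{36823} = - \frac{1837804468}{31630957}$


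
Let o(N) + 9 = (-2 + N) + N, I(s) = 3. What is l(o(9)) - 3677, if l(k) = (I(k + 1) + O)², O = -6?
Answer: -3668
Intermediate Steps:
o(N) = -11 + 2*N (o(N) = -9 + ((-2 + N) + N) = -9 + (-2 + 2*N) = -11 + 2*N)
l(k) = 9 (l(k) = (3 - 6)² = (-3)² = 9)
l(o(9)) - 3677 = 9 - 3677 = -3668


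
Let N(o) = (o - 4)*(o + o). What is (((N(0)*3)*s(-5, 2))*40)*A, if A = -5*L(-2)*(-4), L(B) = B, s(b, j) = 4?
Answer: 0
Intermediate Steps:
N(o) = 2*o*(-4 + o) (N(o) = (-4 + o)*(2*o) = 2*o*(-4 + o))
A = -40 (A = -5*(-2)*(-4) = 10*(-4) = -40)
(((N(0)*3)*s(-5, 2))*40)*A = ((((2*0*(-4 + 0))*3)*4)*40)*(-40) = ((((2*0*(-4))*3)*4)*40)*(-40) = (((0*3)*4)*40)*(-40) = ((0*4)*40)*(-40) = (0*40)*(-40) = 0*(-40) = 0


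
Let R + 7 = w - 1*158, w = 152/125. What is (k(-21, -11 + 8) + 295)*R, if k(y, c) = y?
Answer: -5609602/125 ≈ -44877.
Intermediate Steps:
w = 152/125 (w = 152*(1/125) = 152/125 ≈ 1.2160)
R = -20473/125 (R = -7 + (152/125 - 1*158) = -7 + (152/125 - 158) = -7 - 19598/125 = -20473/125 ≈ -163.78)
(k(-21, -11 + 8) + 295)*R = (-21 + 295)*(-20473/125) = 274*(-20473/125) = -5609602/125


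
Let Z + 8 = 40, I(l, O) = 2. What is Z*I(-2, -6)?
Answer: 64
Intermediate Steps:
Z = 32 (Z = -8 + 40 = 32)
Z*I(-2, -6) = 32*2 = 64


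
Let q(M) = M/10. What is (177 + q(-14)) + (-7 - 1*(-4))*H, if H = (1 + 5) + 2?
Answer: 758/5 ≈ 151.60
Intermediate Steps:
q(M) = M/10 (q(M) = M*(⅒) = M/10)
H = 8 (H = 6 + 2 = 8)
(177 + q(-14)) + (-7 - 1*(-4))*H = (177 + (⅒)*(-14)) + (-7 - 1*(-4))*8 = (177 - 7/5) + (-7 + 4)*8 = 878/5 - 3*8 = 878/5 - 24 = 758/5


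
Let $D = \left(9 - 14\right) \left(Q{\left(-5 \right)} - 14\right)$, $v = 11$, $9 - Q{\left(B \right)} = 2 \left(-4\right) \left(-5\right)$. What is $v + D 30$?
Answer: $6761$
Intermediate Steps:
$Q{\left(B \right)} = -31$ ($Q{\left(B \right)} = 9 - 2 \left(-4\right) \left(-5\right) = 9 - \left(-8\right) \left(-5\right) = 9 - 40 = -31$)
$D = 225$ ($D = \left(9 - 14\right) \left(-31 - 14\right) = \left(-5\right) \left(-45\right) = 225$)
$v + D 30 = 11 + 225 \cdot 30 = 11 + 6750 = 6761$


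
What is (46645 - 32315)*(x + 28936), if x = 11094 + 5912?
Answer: 658348860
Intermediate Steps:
x = 17006
(46645 - 32315)*(x + 28936) = (46645 - 32315)*(17006 + 28936) = 14330*45942 = 658348860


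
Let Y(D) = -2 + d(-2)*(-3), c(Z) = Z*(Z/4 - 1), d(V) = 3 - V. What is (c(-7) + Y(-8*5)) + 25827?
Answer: 103317/4 ≈ 25829.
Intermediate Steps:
c(Z) = Z*(-1 + Z/4) (c(Z) = Z*(Z*(¼) - 1) = Z*(Z/4 - 1) = Z*(-1 + Z/4))
Y(D) = -17 (Y(D) = -2 + (3 - 1*(-2))*(-3) = -2 + (3 + 2)*(-3) = -2 + 5*(-3) = -2 - 15 = -17)
(c(-7) + Y(-8*5)) + 25827 = ((¼)*(-7)*(-4 - 7) - 17) + 25827 = ((¼)*(-7)*(-11) - 17) + 25827 = (77/4 - 17) + 25827 = 9/4 + 25827 = 103317/4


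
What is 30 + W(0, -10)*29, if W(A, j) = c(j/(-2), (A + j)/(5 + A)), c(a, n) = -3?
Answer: -57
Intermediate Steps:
W(A, j) = -3
30 + W(0, -10)*29 = 30 - 3*29 = 30 - 87 = -57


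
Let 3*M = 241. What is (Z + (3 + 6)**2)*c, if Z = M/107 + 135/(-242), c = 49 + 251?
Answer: 315361450/12947 ≈ 24358.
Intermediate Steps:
M = 241/3 (M = (1/3)*241 = 241/3 ≈ 80.333)
c = 300
Z = 14987/77682 (Z = (241/3)/107 + 135/(-242) = (241/3)*(1/107) + 135*(-1/242) = 241/321 - 135/242 = 14987/77682 ≈ 0.19293)
(Z + (3 + 6)**2)*c = (14987/77682 + (3 + 6)**2)*300 = (14987/77682 + 9**2)*300 = (14987/77682 + 81)*300 = (6307229/77682)*300 = 315361450/12947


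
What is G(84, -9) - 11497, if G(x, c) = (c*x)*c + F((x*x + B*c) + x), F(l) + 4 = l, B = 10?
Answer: 2353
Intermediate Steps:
F(l) = -4 + l
G(x, c) = -4 + x + x² + 10*c + x*c² (G(x, c) = (c*x)*c + (-4 + ((x*x + 10*c) + x)) = x*c² + (-4 + ((x² + 10*c) + x)) = x*c² + (-4 + (x + x² + 10*c)) = x*c² + (-4 + x + x² + 10*c) = -4 + x + x² + 10*c + x*c²)
G(84, -9) - 11497 = (-4 + 84 + 84² + 10*(-9) + 84*(-9)²) - 11497 = (-4 + 84 + 7056 - 90 + 84*81) - 11497 = (-4 + 84 + 7056 - 90 + 6804) - 11497 = 13850 - 11497 = 2353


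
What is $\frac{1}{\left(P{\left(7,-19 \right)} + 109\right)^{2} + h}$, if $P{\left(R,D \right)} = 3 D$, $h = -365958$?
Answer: $- \frac{1}{363254} \approx -2.7529 \cdot 10^{-6}$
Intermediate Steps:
$\frac{1}{\left(P{\left(7,-19 \right)} + 109\right)^{2} + h} = \frac{1}{\left(3 \left(-19\right) + 109\right)^{2} - 365958} = \frac{1}{\left(-57 + 109\right)^{2} - 365958} = \frac{1}{52^{2} - 365958} = \frac{1}{2704 - 365958} = \frac{1}{-363254} = - \frac{1}{363254}$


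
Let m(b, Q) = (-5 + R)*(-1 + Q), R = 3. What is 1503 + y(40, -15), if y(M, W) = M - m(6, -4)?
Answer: 1533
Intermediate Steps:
m(b, Q) = 2 - 2*Q (m(b, Q) = (-5 + 3)*(-1 + Q) = -2*(-1 + Q) = 2 - 2*Q)
y(M, W) = -10 + M (y(M, W) = M - (2 - 2*(-4)) = M - (2 + 8) = M - 1*10 = M - 10 = -10 + M)
1503 + y(40, -15) = 1503 + (-10 + 40) = 1503 + 30 = 1533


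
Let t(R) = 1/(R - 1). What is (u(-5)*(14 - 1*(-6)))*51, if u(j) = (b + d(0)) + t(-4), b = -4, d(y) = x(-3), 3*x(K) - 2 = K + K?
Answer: -5644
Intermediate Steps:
x(K) = ⅔ + 2*K/3 (x(K) = ⅔ + (K + K)/3 = ⅔ + (2*K)/3 = ⅔ + 2*K/3)
d(y) = -4/3 (d(y) = ⅔ + (⅔)*(-3) = ⅔ - 2 = -4/3)
t(R) = 1/(-1 + R)
u(j) = -83/15 (u(j) = (-4 - 4/3) + 1/(-1 - 4) = -16/3 + 1/(-5) = -16/3 - ⅕ = -83/15)
(u(-5)*(14 - 1*(-6)))*51 = -83*(14 - 1*(-6))/15*51 = -83*(14 + 6)/15*51 = -83/15*20*51 = -332/3*51 = -5644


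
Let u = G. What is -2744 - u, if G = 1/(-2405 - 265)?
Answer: -7326479/2670 ≈ -2744.0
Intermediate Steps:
G = -1/2670 (G = 1/(-2670) = -1/2670 ≈ -0.00037453)
u = -1/2670 ≈ -0.00037453
-2744 - u = -2744 - 1*(-1/2670) = -2744 + 1/2670 = -7326479/2670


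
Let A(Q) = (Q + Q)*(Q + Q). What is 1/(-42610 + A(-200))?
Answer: 1/117390 ≈ 8.5186e-6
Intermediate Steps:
A(Q) = 4*Q² (A(Q) = (2*Q)*(2*Q) = 4*Q²)
1/(-42610 + A(-200)) = 1/(-42610 + 4*(-200)²) = 1/(-42610 + 4*40000) = 1/(-42610 + 160000) = 1/117390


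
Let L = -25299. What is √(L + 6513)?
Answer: I*√18786 ≈ 137.06*I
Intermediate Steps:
√(L + 6513) = √(-25299 + 6513) = √(-18786) = I*√18786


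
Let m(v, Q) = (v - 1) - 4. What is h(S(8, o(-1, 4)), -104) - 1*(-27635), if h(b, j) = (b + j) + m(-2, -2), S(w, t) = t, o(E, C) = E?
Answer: 27523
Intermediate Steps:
m(v, Q) = -5 + v (m(v, Q) = (-1 + v) - 4 = -5 + v)
h(b, j) = -7 + b + j (h(b, j) = (b + j) + (-5 - 2) = (b + j) - 7 = -7 + b + j)
h(S(8, o(-1, 4)), -104) - 1*(-27635) = (-7 - 1 - 104) - 1*(-27635) = -112 + 27635 = 27523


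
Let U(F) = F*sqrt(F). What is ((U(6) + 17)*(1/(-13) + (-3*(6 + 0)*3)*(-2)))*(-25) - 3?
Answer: -596314/13 - 210450*sqrt(6)/13 ≈ -85524.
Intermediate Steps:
U(F) = F**(3/2)
((U(6) + 17)*(1/(-13) + (-3*(6 + 0)*3)*(-2)))*(-25) - 3 = ((6**(3/2) + 17)*(1/(-13) + (-3*(6 + 0)*3)*(-2)))*(-25) - 3 = ((6*sqrt(6) + 17)*(-1/13 + (-3*6*3)*(-2)))*(-25) - 3 = ((17 + 6*sqrt(6))*(-1/13 - 18*3*(-2)))*(-25) - 3 = ((17 + 6*sqrt(6))*(-1/13 - 54*(-2)))*(-25) - 3 = ((17 + 6*sqrt(6))*(-1/13 + 108))*(-25) - 3 = ((17 + 6*sqrt(6))*(1403/13))*(-25) - 3 = (23851/13 + 8418*sqrt(6)/13)*(-25) - 3 = (-596275/13 - 210450*sqrt(6)/13) - 3 = -596314/13 - 210450*sqrt(6)/13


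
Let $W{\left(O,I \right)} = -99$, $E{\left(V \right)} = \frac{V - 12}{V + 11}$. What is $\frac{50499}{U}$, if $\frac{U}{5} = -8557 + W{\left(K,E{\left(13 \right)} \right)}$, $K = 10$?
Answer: $- \frac{50499}{43280} \approx -1.1668$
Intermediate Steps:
$E{\left(V \right)} = \frac{-12 + V}{11 + V}$
$U = -43280$ ($U = 5 \left(-8557 - 99\right) = 5 \left(-8656\right) = -43280$)
$\frac{50499}{U} = \frac{50499}{-43280} = 50499 \left(- \frac{1}{43280}\right) = - \frac{50499}{43280}$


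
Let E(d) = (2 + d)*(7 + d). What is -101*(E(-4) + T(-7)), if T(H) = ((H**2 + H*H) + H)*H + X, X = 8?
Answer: 64135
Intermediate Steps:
T(H) = 8 + H*(H + 2*H**2) (T(H) = ((H**2 + H*H) + H)*H + 8 = ((H**2 + H**2) + H)*H + 8 = (2*H**2 + H)*H + 8 = (H + 2*H**2)*H + 8 = H*(H + 2*H**2) + 8 = 8 + H*(H + 2*H**2))
-101*(E(-4) + T(-7)) = -101*((14 + (-4)**2 + 9*(-4)) + (8 + (-7)**2 + 2*(-7)**3)) = -101*((14 + 16 - 36) + (8 + 49 + 2*(-343))) = -101*(-6 + (8 + 49 - 686)) = -101*(-6 - 629) = -101*(-635) = 64135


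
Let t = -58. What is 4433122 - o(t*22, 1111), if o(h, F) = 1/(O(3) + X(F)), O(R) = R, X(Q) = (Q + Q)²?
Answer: 21887595620013/4937287 ≈ 4.4331e+6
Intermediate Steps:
X(Q) = 4*Q² (X(Q) = (2*Q)² = 4*Q²)
o(h, F) = 1/(3 + 4*F²)
4433122 - o(t*22, 1111) = 4433122 - 1/(3 + 4*1111²) = 4433122 - 1/(3 + 4*1234321) = 4433122 - 1/(3 + 4937284) = 4433122 - 1/4937287 = 21887595620013/4937287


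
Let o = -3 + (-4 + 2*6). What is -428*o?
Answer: -2140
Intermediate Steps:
o = 5 (o = -3 + (-4 + 12) = -3 + 8 = 5)
-428*o = -428*5 = -2140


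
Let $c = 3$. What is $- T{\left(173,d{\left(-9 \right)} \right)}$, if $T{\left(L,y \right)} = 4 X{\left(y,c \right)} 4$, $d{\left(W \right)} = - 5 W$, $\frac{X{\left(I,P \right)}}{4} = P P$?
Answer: $-576$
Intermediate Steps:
$X{\left(I,P \right)} = 4 P^{2}$ ($X{\left(I,P \right)} = 4 P P = 4 P^{2}$)
$T{\left(L,y \right)} = 576$ ($T{\left(L,y \right)} = 4 \cdot 4 \cdot 3^{2} \cdot 4 = 4 \cdot 4 \cdot 9 \cdot 4 = 4 \cdot 36 \cdot 4 = 144 \cdot 4 = 576$)
$- T{\left(173,d{\left(-9 \right)} \right)} = \left(-1\right) 576 = -576$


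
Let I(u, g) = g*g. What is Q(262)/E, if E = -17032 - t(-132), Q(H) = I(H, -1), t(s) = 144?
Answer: -1/17176 ≈ -5.8221e-5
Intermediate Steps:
I(u, g) = g²
Q(H) = 1 (Q(H) = (-1)² = 1)
E = -17176 (E = -17032 - 1*144 = -17032 - 144 = -17176)
Q(262)/E = 1/(-17176) = 1*(-1/17176) = -1/17176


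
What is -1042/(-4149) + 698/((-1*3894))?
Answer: 193591/2692701 ≈ 0.071895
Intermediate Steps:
-1042/(-4149) + 698/((-1*3894)) = -1042*(-1/4149) + 698/(-3894) = 1042/4149 + 698*(-1/3894) = 1042/4149 - 349/1947 = 193591/2692701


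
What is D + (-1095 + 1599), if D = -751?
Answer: -247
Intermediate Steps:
D + (-1095 + 1599) = -751 + (-1095 + 1599) = -751 + 504 = -247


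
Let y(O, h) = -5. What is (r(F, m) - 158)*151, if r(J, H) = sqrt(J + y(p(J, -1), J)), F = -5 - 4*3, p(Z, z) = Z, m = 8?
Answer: -23858 + 151*I*sqrt(22) ≈ -23858.0 + 708.25*I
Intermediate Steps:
F = -17 (F = -5 - 12 = -17)
r(J, H) = sqrt(-5 + J) (r(J, H) = sqrt(J - 5) = sqrt(-5 + J))
(r(F, m) - 158)*151 = (sqrt(-5 - 17) - 158)*151 = (sqrt(-22) - 158)*151 = (I*sqrt(22) - 158)*151 = (-158 + I*sqrt(22))*151 = -23858 + 151*I*sqrt(22)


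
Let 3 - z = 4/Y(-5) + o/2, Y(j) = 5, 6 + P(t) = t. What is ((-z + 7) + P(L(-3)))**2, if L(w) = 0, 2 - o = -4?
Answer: 81/25 ≈ 3.2400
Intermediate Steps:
o = 6 (o = 2 - 1*(-4) = 2 + 4 = 6)
P(t) = -6 + t
z = -4/5 (z = 3 - (4/5 + 6/2) = 3 - (4*(1/5) + 6*(1/2)) = 3 - (4/5 + 3) = 3 - 1*19/5 = 3 - 19/5 = -4/5 ≈ -0.80000)
((-z + 7) + P(L(-3)))**2 = ((-1*(-4/5) + 7) + (-6 + 0))**2 = ((4/5 + 7) - 6)**2 = (39/5 - 6)**2 = (9/5)**2 = 81/25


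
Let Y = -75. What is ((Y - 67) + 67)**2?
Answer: 5625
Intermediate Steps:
((Y - 67) + 67)**2 = ((-75 - 67) + 67)**2 = (-142 + 67)**2 = (-75)**2 = 5625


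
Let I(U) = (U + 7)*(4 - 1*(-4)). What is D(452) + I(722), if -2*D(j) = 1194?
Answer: 5235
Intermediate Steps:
D(j) = -597 (D(j) = -½*1194 = -597)
I(U) = 56 + 8*U (I(U) = (7 + U)*(4 + 4) = (7 + U)*8 = 56 + 8*U)
D(452) + I(722) = -597 + (56 + 8*722) = -597 + (56 + 5776) = -597 + 5832 = 5235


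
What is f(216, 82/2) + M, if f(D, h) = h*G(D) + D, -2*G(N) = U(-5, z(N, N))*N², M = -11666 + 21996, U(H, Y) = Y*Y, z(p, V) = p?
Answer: -44624027342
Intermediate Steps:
U(H, Y) = Y²
M = 10330
G(N) = -N⁴/2 (G(N) = -N²*N²/2 = -N⁴/2)
f(D, h) = D - h*D⁴/2 (f(D, h) = h*(-D⁴/2) + D = -h*D⁴/2 + D = D - h*D⁴/2)
f(216, 82/2) + M = (216 - ½*82/2*216⁴) + 10330 = (216 - ½*82*(½)*2176782336) + 10330 = (216 - ½*41*2176782336) + 10330 = (216 - 44624037888) + 10330 = -44624037672 + 10330 = -44624027342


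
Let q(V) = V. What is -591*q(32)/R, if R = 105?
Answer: -6304/35 ≈ -180.11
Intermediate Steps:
-591*q(32)/R = -591/(105/32) = -591/(105*(1/32)) = -591/105/32 = -591*32/105 = -6304/35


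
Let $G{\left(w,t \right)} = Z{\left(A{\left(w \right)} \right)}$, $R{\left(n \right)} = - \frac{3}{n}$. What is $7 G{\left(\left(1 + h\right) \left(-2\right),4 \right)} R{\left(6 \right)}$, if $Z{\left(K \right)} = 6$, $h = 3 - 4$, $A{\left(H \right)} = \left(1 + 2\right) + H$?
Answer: $-21$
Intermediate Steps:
$A{\left(H \right)} = 3 + H$
$h = -1$ ($h = 3 - 4 = -1$)
$G{\left(w,t \right)} = 6$
$7 G{\left(\left(1 + h\right) \left(-2\right),4 \right)} R{\left(6 \right)} = 7 \cdot 6 \left(- \frac{3}{6}\right) = 42 \left(\left(-3\right) \frac{1}{6}\right) = 42 \left(- \frac{1}{2}\right) = -21$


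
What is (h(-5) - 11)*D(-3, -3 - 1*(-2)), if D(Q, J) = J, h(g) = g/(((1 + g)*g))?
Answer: 45/4 ≈ 11.250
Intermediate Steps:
h(g) = 1/(1 + g) (h(g) = g/((g*(1 + g))) = g*(1/(g*(1 + g))) = 1/(1 + g))
(h(-5) - 11)*D(-3, -3 - 1*(-2)) = (1/(1 - 5) - 11)*(-3 - 1*(-2)) = (1/(-4) - 11)*(-3 + 2) = (-1/4 - 11)*(-1) = -45/4*(-1) = 45/4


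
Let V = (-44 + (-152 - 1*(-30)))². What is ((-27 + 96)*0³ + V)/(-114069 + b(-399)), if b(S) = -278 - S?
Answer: -6889/28487 ≈ -0.24183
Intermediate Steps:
V = 27556 (V = (-44 + (-152 + 30))² = (-44 - 122)² = (-166)² = 27556)
((-27 + 96)*0³ + V)/(-114069 + b(-399)) = ((-27 + 96)*0³ + 27556)/(-114069 + (-278 - 1*(-399))) = (69*0 + 27556)/(-114069 + (-278 + 399)) = (0 + 27556)/(-114069 + 121) = 27556/(-113948) = 27556*(-1/113948) = -6889/28487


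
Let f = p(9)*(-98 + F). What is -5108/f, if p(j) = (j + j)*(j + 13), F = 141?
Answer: -1277/4257 ≈ -0.29998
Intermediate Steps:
p(j) = 2*j*(13 + j) (p(j) = (2*j)*(13 + j) = 2*j*(13 + j))
f = 17028 (f = (2*9*(13 + 9))*(-98 + 141) = (2*9*22)*43 = 396*43 = 17028)
-5108/f = -5108/17028 = -5108*1/17028 = -1277/4257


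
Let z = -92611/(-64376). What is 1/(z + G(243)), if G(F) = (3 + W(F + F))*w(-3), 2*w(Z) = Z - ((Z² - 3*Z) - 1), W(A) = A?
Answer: -64376/314706029 ≈ -0.00020456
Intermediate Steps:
z = 92611/64376 (z = -92611*(-1/64376) = 92611/64376 ≈ 1.4386)
w(Z) = ½ + 2*Z - Z²/2 (w(Z) = (Z - ((Z² - 3*Z) - 1))/2 = (Z - (-1 + Z² - 3*Z))/2 = (Z + (1 - Z² + 3*Z))/2 = (1 - Z² + 4*Z)/2 = ½ + 2*Z - Z²/2)
G(F) = -30 - 20*F (G(F) = (3 + (F + F))*(½ + 2*(-3) - ½*(-3)²) = (3 + 2*F)*(½ - 6 - ½*9) = (3 + 2*F)*(½ - 6 - 9/2) = (3 + 2*F)*(-10) = -30 - 20*F)
1/(z + G(243)) = 1/(92611/64376 + (-30 - 20*243)) = 1/(92611/64376 + (-30 - 4860)) = 1/(92611/64376 - 4890) = 1/(-314706029/64376) = -64376/314706029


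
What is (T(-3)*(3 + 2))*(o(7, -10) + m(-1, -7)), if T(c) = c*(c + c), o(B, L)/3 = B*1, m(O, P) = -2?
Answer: 1710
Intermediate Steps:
o(B, L) = 3*B (o(B, L) = 3*(B*1) = 3*B)
T(c) = 2*c**2 (T(c) = c*(2*c) = 2*c**2)
(T(-3)*(3 + 2))*(o(7, -10) + m(-1, -7)) = ((2*(-3)**2)*(3 + 2))*(3*7 - 2) = ((2*9)*5)*(21 - 2) = (18*5)*19 = 90*19 = 1710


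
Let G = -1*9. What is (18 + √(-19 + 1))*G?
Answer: -162 - 27*I*√2 ≈ -162.0 - 38.184*I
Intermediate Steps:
G = -9
(18 + √(-19 + 1))*G = (18 + √(-19 + 1))*(-9) = (18 + √(-18))*(-9) = (18 + 3*I*√2)*(-9) = -162 - 27*I*√2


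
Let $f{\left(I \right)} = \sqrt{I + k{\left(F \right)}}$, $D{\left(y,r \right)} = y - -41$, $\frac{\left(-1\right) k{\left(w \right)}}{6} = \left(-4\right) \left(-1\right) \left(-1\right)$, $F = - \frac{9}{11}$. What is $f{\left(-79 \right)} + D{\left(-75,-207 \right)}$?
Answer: $-34 + i \sqrt{55} \approx -34.0 + 7.4162 i$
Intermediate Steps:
$F = - \frac{9}{11}$ ($F = \left(-9\right) \frac{1}{11} = - \frac{9}{11} \approx -0.81818$)
$k{\left(w \right)} = 24$ ($k{\left(w \right)} = - 6 \left(-4\right) \left(-1\right) \left(-1\right) = - 6 \cdot 4 \left(-1\right) = \left(-6\right) \left(-4\right) = 24$)
$D{\left(y,r \right)} = 41 + y$ ($D{\left(y,r \right)} = y + 41 = 41 + y$)
$f{\left(I \right)} = \sqrt{24 + I}$ ($f{\left(I \right)} = \sqrt{I + 24} = \sqrt{24 + I}$)
$f{\left(-79 \right)} + D{\left(-75,-207 \right)} = \sqrt{24 - 79} + \left(41 - 75\right) = \sqrt{-55} - 34 = i \sqrt{55} - 34 = -34 + i \sqrt{55}$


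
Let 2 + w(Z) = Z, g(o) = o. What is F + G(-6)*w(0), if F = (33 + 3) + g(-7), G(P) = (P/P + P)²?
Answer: -21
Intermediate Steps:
G(P) = (1 + P)²
F = 29 (F = (33 + 3) - 7 = 36 - 7 = 29)
w(Z) = -2 + Z
F + G(-6)*w(0) = 29 + (1 - 6)²*(-2 + 0) = 29 + (-5)²*(-2) = 29 + 25*(-2) = 29 - 50 = -21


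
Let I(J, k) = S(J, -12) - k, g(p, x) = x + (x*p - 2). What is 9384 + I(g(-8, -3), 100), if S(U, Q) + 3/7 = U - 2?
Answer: 65104/7 ≈ 9300.6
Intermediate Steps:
S(U, Q) = -17/7 + U (S(U, Q) = -3/7 + (U - 2) = -3/7 + (-2 + U) = -17/7 + U)
g(p, x) = -2 + x + p*x (g(p, x) = x + (p*x - 2) = x + (-2 + p*x) = -2 + x + p*x)
I(J, k) = -17/7 + J - k (I(J, k) = (-17/7 + J) - k = -17/7 + J - k)
9384 + I(g(-8, -3), 100) = 9384 + (-17/7 + (-2 - 3 - 8*(-3)) - 1*100) = 9384 + (-17/7 + (-2 - 3 + 24) - 100) = 9384 + (-17/7 + 19 - 100) = 9384 - 584/7 = 65104/7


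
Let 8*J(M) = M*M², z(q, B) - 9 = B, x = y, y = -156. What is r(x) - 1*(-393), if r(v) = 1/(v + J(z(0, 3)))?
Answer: 23581/60 ≈ 393.02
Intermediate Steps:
x = -156
z(q, B) = 9 + B
J(M) = M³/8 (J(M) = (M*M²)/8 = M³/8)
r(v) = 1/(216 + v) (r(v) = 1/(v + (9 + 3)³/8) = 1/(v + (⅛)*12³) = 1/(v + (⅛)*1728) = 1/(v + 216) = 1/(216 + v))
r(x) - 1*(-393) = 1/(216 - 156) - 1*(-393) = 1/60 + 393 = 23581/60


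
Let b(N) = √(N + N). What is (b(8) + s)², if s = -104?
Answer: 10000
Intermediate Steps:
b(N) = √2*√N (b(N) = √(2*N) = √2*√N)
(b(8) + s)² = (√2*√8 - 104)² = (√2*(2*√2) - 104)² = (4 - 104)² = (-100)² = 10000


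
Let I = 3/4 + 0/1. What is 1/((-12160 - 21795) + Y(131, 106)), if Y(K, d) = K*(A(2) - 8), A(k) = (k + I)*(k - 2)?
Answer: -1/35003 ≈ -2.8569e-5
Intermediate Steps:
I = 3/4 (I = 3*(1/4) + 0*1 = 3/4 + 0 = 3/4 ≈ 0.75000)
A(k) = (-2 + k)*(3/4 + k) (A(k) = (k + 3/4)*(k - 2) = (3/4 + k)*(-2 + k) = (-2 + k)*(3/4 + k))
Y(K, d) = -8*K (Y(K, d) = K*((-3/2 + 2**2 - 5/4*2) - 8) = K*((-3/2 + 4 - 5/2) - 8) = K*(0 - 8) = K*(-8) = -8*K)
1/((-12160 - 21795) + Y(131, 106)) = 1/((-12160 - 21795) - 8*131) = 1/(-33955 - 1048) = 1/(-35003) = -1/35003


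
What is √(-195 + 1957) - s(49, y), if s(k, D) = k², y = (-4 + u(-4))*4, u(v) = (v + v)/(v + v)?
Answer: -2401 + √1762 ≈ -2359.0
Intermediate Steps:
u(v) = 1 (u(v) = (2*v)/((2*v)) = (2*v)*(1/(2*v)) = 1)
y = -12 (y = (-4 + 1)*4 = -3*4 = -12)
√(-195 + 1957) - s(49, y) = √(-195 + 1957) - 1*49² = √1762 - 1*2401 = √1762 - 2401 = -2401 + √1762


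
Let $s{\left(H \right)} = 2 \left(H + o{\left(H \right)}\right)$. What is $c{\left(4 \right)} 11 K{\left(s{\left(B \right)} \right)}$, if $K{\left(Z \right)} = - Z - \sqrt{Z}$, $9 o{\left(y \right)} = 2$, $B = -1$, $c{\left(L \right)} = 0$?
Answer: $0$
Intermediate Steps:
$o{\left(y \right)} = \frac{2}{9}$ ($o{\left(y \right)} = \frac{1}{9} \cdot 2 = \frac{2}{9}$)
$s{\left(H \right)} = \frac{4}{9} + 2 H$ ($s{\left(H \right)} = 2 \left(H + \frac{2}{9}\right) = 2 \left(\frac{2}{9} + H\right) = \frac{4}{9} + 2 H$)
$c{\left(4 \right)} 11 K{\left(s{\left(B \right)} \right)} = 0 \cdot 11 \left(- (\frac{4}{9} + 2 \left(-1\right)) - \sqrt{\frac{4}{9} + 2 \left(-1\right)}\right) = 0 \left(- (\frac{4}{9} - 2) - \sqrt{\frac{4}{9} - 2}\right) = 0 \left(\left(-1\right) \left(- \frac{14}{9}\right) - \sqrt{- \frac{14}{9}}\right) = 0 \left(\frac{14}{9} - \frac{i \sqrt{14}}{3}\right) = 0$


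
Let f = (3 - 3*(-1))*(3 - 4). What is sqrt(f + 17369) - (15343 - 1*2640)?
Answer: -12703 + sqrt(17363) ≈ -12571.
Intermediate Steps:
f = -6 (f = (3 + 3)*(-1) = 6*(-1) = -6)
sqrt(f + 17369) - (15343 - 1*2640) = sqrt(-6 + 17369) - (15343 - 1*2640) = sqrt(17363) - (15343 - 2640) = sqrt(17363) - 1*12703 = sqrt(17363) - 12703 = -12703 + sqrt(17363)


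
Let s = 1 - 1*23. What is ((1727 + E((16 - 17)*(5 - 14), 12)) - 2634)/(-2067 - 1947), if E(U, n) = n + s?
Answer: 917/4014 ≈ 0.22845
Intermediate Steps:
s = -22 (s = 1 - 23 = -22)
E(U, n) = -22 + n (E(U, n) = n - 22 = -22 + n)
((1727 + E((16 - 17)*(5 - 14), 12)) - 2634)/(-2067 - 1947) = ((1727 + (-22 + 12)) - 2634)/(-2067 - 1947) = ((1727 - 10) - 2634)/(-4014) = (1717 - 2634)*(-1/4014) = -917*(-1/4014) = 917/4014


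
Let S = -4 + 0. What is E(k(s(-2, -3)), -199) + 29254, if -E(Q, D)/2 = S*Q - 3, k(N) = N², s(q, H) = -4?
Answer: 29388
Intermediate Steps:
S = -4
E(Q, D) = 6 + 8*Q (E(Q, D) = -2*(-4*Q - 3) = -2*(-3 - 4*Q) = 6 + 8*Q)
E(k(s(-2, -3)), -199) + 29254 = (6 + 8*(-4)²) + 29254 = (6 + 8*16) + 29254 = (6 + 128) + 29254 = 134 + 29254 = 29388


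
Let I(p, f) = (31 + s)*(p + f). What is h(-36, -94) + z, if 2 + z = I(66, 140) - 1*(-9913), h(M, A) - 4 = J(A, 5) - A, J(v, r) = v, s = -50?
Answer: 6001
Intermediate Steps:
I(p, f) = -19*f - 19*p (I(p, f) = (31 - 50)*(p + f) = -19*(f + p) = -19*f - 19*p)
h(M, A) = 4 (h(M, A) = 4 + (A - A) = 4 + 0 = 4)
z = 5997 (z = -2 + ((-19*140 - 19*66) - 1*(-9913)) = -2 + ((-2660 - 1254) + 9913) = -2 + (-3914 + 9913) = -2 + 5999 = 5997)
h(-36, -94) + z = 4 + 5997 = 6001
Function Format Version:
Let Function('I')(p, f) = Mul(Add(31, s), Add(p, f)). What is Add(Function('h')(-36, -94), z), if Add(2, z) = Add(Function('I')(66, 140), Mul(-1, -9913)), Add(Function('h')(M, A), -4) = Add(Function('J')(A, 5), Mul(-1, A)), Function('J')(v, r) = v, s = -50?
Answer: 6001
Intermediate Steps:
Function('I')(p, f) = Add(Mul(-19, f), Mul(-19, p)) (Function('I')(p, f) = Mul(Add(31, -50), Add(p, f)) = Mul(-19, Add(f, p)) = Add(Mul(-19, f), Mul(-19, p)))
Function('h')(M, A) = 4 (Function('h')(M, A) = Add(4, Add(A, Mul(-1, A))) = Add(4, 0) = 4)
z = 5997 (z = Add(-2, Add(Add(Mul(-19, 140), Mul(-19, 66)), Mul(-1, -9913))) = Add(-2, Add(Add(-2660, -1254), 9913)) = Add(-2, Add(-3914, 9913)) = Add(-2, 5999) = 5997)
Add(Function('h')(-36, -94), z) = Add(4, 5997) = 6001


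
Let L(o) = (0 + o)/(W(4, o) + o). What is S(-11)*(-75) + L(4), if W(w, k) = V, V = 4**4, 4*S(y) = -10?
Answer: 24377/130 ≈ 187.52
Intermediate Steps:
S(y) = -5/2 (S(y) = (1/4)*(-10) = -5/2)
V = 256
W(w, k) = 256
L(o) = o/(256 + o) (L(o) = (0 + o)/(256 + o) = o/(256 + o))
S(-11)*(-75) + L(4) = -5/2*(-75) + 4/(256 + 4) = 375/2 + 4/260 = 375/2 + 4*(1/260) = 375/2 + 1/65 = 24377/130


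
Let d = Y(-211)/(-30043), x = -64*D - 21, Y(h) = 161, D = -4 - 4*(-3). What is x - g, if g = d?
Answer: -16012758/30043 ≈ -532.99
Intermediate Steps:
D = 8 (D = -4 + 12 = 8)
x = -533 (x = -64*8 - 21 = -512 - 21 = -533)
d = -161/30043 (d = 161/(-30043) = 161*(-1/30043) = -161/30043 ≈ -0.0053590)
g = -161/30043 ≈ -0.0053590
x - g = -533 - 1*(-161/30043) = -533 + 161/30043 = -16012758/30043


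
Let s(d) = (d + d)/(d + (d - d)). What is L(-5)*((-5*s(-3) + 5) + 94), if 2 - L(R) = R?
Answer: 623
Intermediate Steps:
s(d) = 2 (s(d) = (2*d)/(d + 0) = (2*d)/d = 2)
L(R) = 2 - R
L(-5)*((-5*s(-3) + 5) + 94) = (2 - 1*(-5))*((-5*2 + 5) + 94) = (2 + 5)*((-10 + 5) + 94) = 7*(-5 + 94) = 7*89 = 623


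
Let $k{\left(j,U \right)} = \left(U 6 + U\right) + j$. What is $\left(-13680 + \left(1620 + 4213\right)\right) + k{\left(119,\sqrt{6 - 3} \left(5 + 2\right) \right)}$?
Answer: $-7728 + 49 \sqrt{3} \approx -7643.1$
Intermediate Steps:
$k{\left(j,U \right)} = j + 7 U$ ($k{\left(j,U \right)} = \left(6 U + U\right) + j = 7 U + j = j + 7 U$)
$\left(-13680 + \left(1620 + 4213\right)\right) + k{\left(119,\sqrt{6 - 3} \left(5 + 2\right) \right)} = \left(-13680 + \left(1620 + 4213\right)\right) + \left(119 + 7 \sqrt{6 - 3} \left(5 + 2\right)\right) = \left(-13680 + 5833\right) + \left(119 + 7 \sqrt{3} \cdot 7\right) = -7847 + \left(119 + 7 \cdot 7 \sqrt{3}\right) = -7847 + \left(119 + 49 \sqrt{3}\right) = -7728 + 49 \sqrt{3}$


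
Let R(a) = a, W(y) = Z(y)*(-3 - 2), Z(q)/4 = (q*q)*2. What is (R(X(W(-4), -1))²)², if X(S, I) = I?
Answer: 1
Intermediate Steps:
Z(q) = 8*q² (Z(q) = 4*((q*q)*2) = 4*(q²*2) = 4*(2*q²) = 8*q²)
W(y) = -40*y² (W(y) = (8*y²)*(-3 - 2) = (8*y²)*(-5) = -40*y²)
(R(X(W(-4), -1))²)² = ((-1)²)² = 1² = 1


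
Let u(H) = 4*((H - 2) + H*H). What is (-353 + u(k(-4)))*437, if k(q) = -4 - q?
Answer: -157757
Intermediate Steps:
u(H) = -8 + 4*H + 4*H² (u(H) = 4*((-2 + H) + H²) = 4*(-2 + H + H²) = -8 + 4*H + 4*H²)
(-353 + u(k(-4)))*437 = (-353 + (-8 + 4*(-4 - 1*(-4)) + 4*(-4 - 1*(-4))²))*437 = (-353 + (-8 + 4*(-4 + 4) + 4*(-4 + 4)²))*437 = (-353 + (-8 + 4*0 + 4*0²))*437 = (-353 + (-8 + 0 + 4*0))*437 = (-353 + (-8 + 0 + 0))*437 = (-353 - 8)*437 = -361*437 = -157757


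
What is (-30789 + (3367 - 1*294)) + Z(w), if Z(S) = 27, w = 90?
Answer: -27689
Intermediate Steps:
(-30789 + (3367 - 1*294)) + Z(w) = (-30789 + (3367 - 1*294)) + 27 = (-30789 + (3367 - 294)) + 27 = (-30789 + 3073) + 27 = -27716 + 27 = -27689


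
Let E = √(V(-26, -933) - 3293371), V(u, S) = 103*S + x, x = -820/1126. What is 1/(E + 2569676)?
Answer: 361681897/929405767423377 - I*√268589286815/1858811534846754 ≈ 3.8915e-7 - 2.7881e-10*I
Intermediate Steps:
x = -410/563 (x = -820*1/1126 = -410/563 ≈ -0.72824)
V(u, S) = -410/563 + 103*S (V(u, S) = 103*S - 410/563 = -410/563 + 103*S)
E = 2*I*√268589286815/563 (E = √((-410/563 + 103*(-933)) - 3293371) = √((-410/563 - 96099) - 3293371) = √(-54104147/563 - 3293371) = √(-1908272020/563) = 2*I*√268589286815/563 ≈ 1841.1*I)
1/(E + 2569676) = 1/(2*I*√268589286815/563 + 2569676) = 1/(2569676 + 2*I*√268589286815/563)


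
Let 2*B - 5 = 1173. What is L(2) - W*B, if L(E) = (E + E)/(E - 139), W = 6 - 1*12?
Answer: 484154/137 ≈ 3534.0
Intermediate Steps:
B = 589 (B = 5/2 + (½)*1173 = 5/2 + 1173/2 = 589)
W = -6 (W = 6 - 12 = -6)
L(E) = 2*E/(-139 + E) (L(E) = (2*E)/(-139 + E) = 2*E/(-139 + E))
L(2) - W*B = 2*2/(-139 + 2) - (-6)*589 = 2*2/(-137) - 1*(-3534) = 2*2*(-1/137) + 3534 = -4/137 + 3534 = 484154/137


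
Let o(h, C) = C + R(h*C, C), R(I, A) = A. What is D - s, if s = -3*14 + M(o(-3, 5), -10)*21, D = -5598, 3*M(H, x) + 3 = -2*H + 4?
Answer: -5423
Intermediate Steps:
o(h, C) = 2*C (o(h, C) = C + C = 2*C)
M(H, x) = ⅓ - 2*H/3 (M(H, x) = -1 + (-2*H + 4)/3 = -1 + (4 - 2*H)/3 = -1 + (4/3 - 2*H/3) = ⅓ - 2*H/3)
s = -175 (s = -3*14 + (⅓ - 4*5/3)*21 = -42 + (⅓ - ⅔*10)*21 = -42 + (⅓ - 20/3)*21 = -42 - 19/3*21 = -42 - 133 = -175)
D - s = -5598 - 1*(-175) = -5598 + 175 = -5423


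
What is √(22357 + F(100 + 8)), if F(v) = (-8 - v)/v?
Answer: √1810830/9 ≈ 149.52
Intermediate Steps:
F(v) = (-8 - v)/v
√(22357 + F(100 + 8)) = √(22357 + (-8 - (100 + 8))/(100 + 8)) = √(22357 + (-8 - 1*108)/108) = √(22357 + (-8 - 108)/108) = √(22357 + (1/108)*(-116)) = √(22357 - 29/27) = √(603610/27) = √1810830/9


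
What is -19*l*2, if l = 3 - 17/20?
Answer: -817/10 ≈ -81.700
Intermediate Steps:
l = 43/20 (l = 3 - 17*1/20 = 3 - 17/20 = 43/20 ≈ 2.1500)
-19*l*2 = -19*43/20*2 = -817/20*2 = -817/10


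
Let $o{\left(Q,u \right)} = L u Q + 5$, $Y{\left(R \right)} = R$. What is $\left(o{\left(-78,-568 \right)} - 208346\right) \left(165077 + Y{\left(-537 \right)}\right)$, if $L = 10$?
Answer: $38617373460$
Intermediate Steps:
$o{\left(Q,u \right)} = 5 + 10 Q u$ ($o{\left(Q,u \right)} = 10 u Q + 5 = 10 Q u + 5 = 5 + 10 Q u$)
$\left(o{\left(-78,-568 \right)} - 208346\right) \left(165077 + Y{\left(-537 \right)}\right) = \left(\left(5 + 10 \left(-78\right) \left(-568\right)\right) - 208346\right) \left(165077 - 537\right) = \left(\left(5 + 443040\right) - 208346\right) 164540 = \left(443045 - 208346\right) 164540 = 234699 \cdot 164540 = 38617373460$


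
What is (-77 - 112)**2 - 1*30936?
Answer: 4785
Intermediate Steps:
(-77 - 112)**2 - 1*30936 = (-189)**2 - 30936 = 35721 - 30936 = 4785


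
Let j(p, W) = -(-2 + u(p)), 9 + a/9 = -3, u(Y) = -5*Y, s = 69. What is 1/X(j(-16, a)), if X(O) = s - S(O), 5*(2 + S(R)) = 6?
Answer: 5/349 ≈ 0.014327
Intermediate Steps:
S(R) = -⅘ (S(R) = -2 + (⅕)*6 = -2 + 6/5 = -⅘)
a = -108 (a = -81 + 9*(-3) = -81 - 27 = -108)
j(p, W) = 2 + 5*p (j(p, W) = -(-2 - 5*p) = 2 + 5*p)
X(O) = 349/5 (X(O) = 69 - 1*(-⅘) = 69 + ⅘ = 349/5)
1/X(j(-16, a)) = 1/(349/5) = 5/349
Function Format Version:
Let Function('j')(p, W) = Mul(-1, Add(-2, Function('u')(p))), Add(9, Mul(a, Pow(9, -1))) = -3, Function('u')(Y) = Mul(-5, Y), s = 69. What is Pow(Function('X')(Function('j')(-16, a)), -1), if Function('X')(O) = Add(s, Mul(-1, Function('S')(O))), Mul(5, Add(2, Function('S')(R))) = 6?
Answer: Rational(5, 349) ≈ 0.014327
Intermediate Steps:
Function('S')(R) = Rational(-4, 5) (Function('S')(R) = Add(-2, Mul(Rational(1, 5), 6)) = Add(-2, Rational(6, 5)) = Rational(-4, 5))
a = -108 (a = Add(-81, Mul(9, -3)) = Add(-81, -27) = -108)
Function('j')(p, W) = Add(2, Mul(5, p)) (Function('j')(p, W) = Mul(-1, Add(-2, Mul(-5, p))) = Add(2, Mul(5, p)))
Function('X')(O) = Rational(349, 5) (Function('X')(O) = Add(69, Mul(-1, Rational(-4, 5))) = Add(69, Rational(4, 5)) = Rational(349, 5))
Pow(Function('X')(Function('j')(-16, a)), -1) = Pow(Rational(349, 5), -1) = Rational(5, 349)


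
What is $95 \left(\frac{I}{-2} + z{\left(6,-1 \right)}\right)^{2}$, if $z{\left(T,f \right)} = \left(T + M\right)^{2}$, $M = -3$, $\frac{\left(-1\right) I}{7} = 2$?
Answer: $24320$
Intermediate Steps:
$I = -14$ ($I = \left(-7\right) 2 = -14$)
$z{\left(T,f \right)} = \left(-3 + T\right)^{2}$ ($z{\left(T,f \right)} = \left(T - 3\right)^{2} = \left(-3 + T\right)^{2}$)
$95 \left(\frac{I}{-2} + z{\left(6,-1 \right)}\right)^{2} = 95 \left(- \frac{14}{-2} + \left(-3 + 6\right)^{2}\right)^{2} = 95 \left(\left(-14\right) \left(- \frac{1}{2}\right) + 3^{2}\right)^{2} = 95 \left(7 + 9\right)^{2} = 95 \cdot 16^{2} = 95 \cdot 256 = 24320$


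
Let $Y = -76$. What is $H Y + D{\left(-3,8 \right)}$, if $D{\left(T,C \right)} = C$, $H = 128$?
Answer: $-9720$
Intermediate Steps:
$H Y + D{\left(-3,8 \right)} = 128 \left(-76\right) + 8 = -9728 + 8 = -9720$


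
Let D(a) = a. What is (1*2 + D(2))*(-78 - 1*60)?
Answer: -552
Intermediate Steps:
(1*2 + D(2))*(-78 - 1*60) = (1*2 + 2)*(-78 - 1*60) = (2 + 2)*(-78 - 60) = 4*(-138) = -552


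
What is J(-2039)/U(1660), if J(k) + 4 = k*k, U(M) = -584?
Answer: -4157517/584 ≈ -7119.0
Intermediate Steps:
J(k) = -4 + k**2 (J(k) = -4 + k*k = -4 + k**2)
J(-2039)/U(1660) = (-4 + (-2039)**2)/(-584) = (-4 + 4157521)*(-1/584) = 4157517*(-1/584) = -4157517/584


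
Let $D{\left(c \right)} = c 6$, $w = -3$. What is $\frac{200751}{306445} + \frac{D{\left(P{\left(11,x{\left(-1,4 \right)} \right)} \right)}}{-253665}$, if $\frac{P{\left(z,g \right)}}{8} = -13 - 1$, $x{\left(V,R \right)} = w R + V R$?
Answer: $\frac{3408628897}{5182291395} \approx 0.65775$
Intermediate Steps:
$x{\left(V,R \right)} = - 3 R + R V$ ($x{\left(V,R \right)} = - 3 R + V R = - 3 R + R V$)
$P{\left(z,g \right)} = -112$ ($P{\left(z,g \right)} = 8 \left(-13 - 1\right) = 8 \left(-14\right) = -112$)
$D{\left(c \right)} = 6 c$
$\frac{200751}{306445} + \frac{D{\left(P{\left(11,x{\left(-1,4 \right)} \right)} \right)}}{-253665} = \frac{200751}{306445} + \frac{6 \left(-112\right)}{-253665} = 200751 \cdot \frac{1}{306445} - - \frac{224}{84555} = \frac{200751}{306445} + \frac{224}{84555} = \frac{3408628897}{5182291395}$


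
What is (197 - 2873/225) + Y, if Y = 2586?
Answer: 623302/225 ≈ 2770.2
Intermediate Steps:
(197 - 2873/225) + Y = (197 - 2873/225) + 2586 = 41452/225 + 2586 = 623302/225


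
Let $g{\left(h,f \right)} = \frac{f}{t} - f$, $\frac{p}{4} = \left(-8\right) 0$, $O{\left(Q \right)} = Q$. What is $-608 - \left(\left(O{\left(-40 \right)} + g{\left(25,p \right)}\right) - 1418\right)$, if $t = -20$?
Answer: $850$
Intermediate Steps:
$p = 0$ ($p = 4 \left(\left(-8\right) 0\right) = 4 \cdot 0 = 0$)
$g{\left(h,f \right)} = - \frac{21 f}{20}$ ($g{\left(h,f \right)} = \frac{f}{-20} - f = f \left(- \frac{1}{20}\right) - f = - \frac{f}{20} - f = - \frac{21 f}{20}$)
$-608 - \left(\left(O{\left(-40 \right)} + g{\left(25,p \right)}\right) - 1418\right) = -608 - \left(\left(-40 - 0\right) - 1418\right) = -608 - \left(\left(-40 + 0\right) - 1418\right) = -608 - \left(-40 - 1418\right) = -608 - -1458 = -608 + 1458 = 850$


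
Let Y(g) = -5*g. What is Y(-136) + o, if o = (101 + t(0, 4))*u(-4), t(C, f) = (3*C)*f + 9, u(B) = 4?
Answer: 1120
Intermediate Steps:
t(C, f) = 9 + 3*C*f (t(C, f) = 3*C*f + 9 = 9 + 3*C*f)
o = 440 (o = (101 + (9 + 3*0*4))*4 = (101 + (9 + 0))*4 = (101 + 9)*4 = 110*4 = 440)
Y(-136) + o = -5*(-136) + 440 = 680 + 440 = 1120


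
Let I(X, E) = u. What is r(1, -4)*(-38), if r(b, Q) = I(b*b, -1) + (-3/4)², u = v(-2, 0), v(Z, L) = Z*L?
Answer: -171/8 ≈ -21.375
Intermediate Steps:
v(Z, L) = L*Z
u = 0 (u = 0*(-2) = 0)
I(X, E) = 0
r(b, Q) = 9/16 (r(b, Q) = 0 + (-3/4)² = 0 + (-3*¼)² = 0 + (-¾)² = 0 + 9/16 = 9/16)
r(1, -4)*(-38) = (9/16)*(-38) = -171/8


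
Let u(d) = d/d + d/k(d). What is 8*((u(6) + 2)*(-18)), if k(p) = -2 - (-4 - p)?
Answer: -540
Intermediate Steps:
k(p) = 2 + p (k(p) = -2 + (4 + p) = 2 + p)
u(d) = 1 + d/(2 + d) (u(d) = d/d + d/(2 + d) = 1 + d/(2 + d))
8*((u(6) + 2)*(-18)) = 8*((2*(1 + 6)/(2 + 6) + 2)*(-18)) = 8*((2*7/8 + 2)*(-18)) = 8*((2*(⅛)*7 + 2)*(-18)) = 8*((7/4 + 2)*(-18)) = 8*((15/4)*(-18)) = 8*(-135/2) = -540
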